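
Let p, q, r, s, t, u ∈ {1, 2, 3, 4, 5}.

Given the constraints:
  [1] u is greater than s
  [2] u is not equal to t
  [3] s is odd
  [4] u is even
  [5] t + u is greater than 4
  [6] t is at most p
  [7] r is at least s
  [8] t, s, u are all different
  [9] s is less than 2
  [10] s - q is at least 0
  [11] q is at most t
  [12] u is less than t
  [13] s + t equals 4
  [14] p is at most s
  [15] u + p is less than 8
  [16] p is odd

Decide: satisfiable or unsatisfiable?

Constraints 1, 6, 12, and 14 give u < t, t ≤ p, p ≤ s, s < u. Chaining: u < t ≤ p ≤ s < u, which forces u < u — impossible.

Unsatisfiable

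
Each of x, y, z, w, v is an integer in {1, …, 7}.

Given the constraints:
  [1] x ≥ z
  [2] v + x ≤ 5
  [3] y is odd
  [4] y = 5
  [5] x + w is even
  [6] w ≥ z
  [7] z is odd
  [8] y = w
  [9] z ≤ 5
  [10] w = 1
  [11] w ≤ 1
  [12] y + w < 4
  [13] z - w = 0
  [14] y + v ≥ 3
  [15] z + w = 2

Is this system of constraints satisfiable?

Unsatisfiable

Constraint 4 fixes y = 5 and constraint 10 fixes w = 1, but constraint 8 requires y = w. Since 5 ≠ 1, contradiction.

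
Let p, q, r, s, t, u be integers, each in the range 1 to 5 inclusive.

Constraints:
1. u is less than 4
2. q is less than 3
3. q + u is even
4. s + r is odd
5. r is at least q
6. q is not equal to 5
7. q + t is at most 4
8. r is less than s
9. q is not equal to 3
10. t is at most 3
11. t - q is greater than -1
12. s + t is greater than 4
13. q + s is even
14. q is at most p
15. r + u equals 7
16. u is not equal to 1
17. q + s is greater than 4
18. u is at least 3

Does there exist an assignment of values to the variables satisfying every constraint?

One satisfying assignment is p = 5, q = 1, r = 4, s = 5, t = 1, u = 3.
For the less obvious constraints — constraint 7: q + t = 2; constraint 11: t - q = 0; constraint 12: s + t = 6 — and the others hold by inspection.

Satisfiable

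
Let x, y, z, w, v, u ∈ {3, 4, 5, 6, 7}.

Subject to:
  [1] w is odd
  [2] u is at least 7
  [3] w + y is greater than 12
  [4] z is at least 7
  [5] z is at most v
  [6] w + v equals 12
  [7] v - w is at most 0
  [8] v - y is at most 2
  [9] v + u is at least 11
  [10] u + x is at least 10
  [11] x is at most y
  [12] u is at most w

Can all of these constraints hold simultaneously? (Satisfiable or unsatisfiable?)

Unsatisfiable

From constraints 2 and 12: w ≥ u ≥ 7. From constraints 4 and 5: v ≥ z ≥ 7. Hence w + v ≥ 14. But constraint 6 requires w + v = 12, and 12 < 14. Contradiction.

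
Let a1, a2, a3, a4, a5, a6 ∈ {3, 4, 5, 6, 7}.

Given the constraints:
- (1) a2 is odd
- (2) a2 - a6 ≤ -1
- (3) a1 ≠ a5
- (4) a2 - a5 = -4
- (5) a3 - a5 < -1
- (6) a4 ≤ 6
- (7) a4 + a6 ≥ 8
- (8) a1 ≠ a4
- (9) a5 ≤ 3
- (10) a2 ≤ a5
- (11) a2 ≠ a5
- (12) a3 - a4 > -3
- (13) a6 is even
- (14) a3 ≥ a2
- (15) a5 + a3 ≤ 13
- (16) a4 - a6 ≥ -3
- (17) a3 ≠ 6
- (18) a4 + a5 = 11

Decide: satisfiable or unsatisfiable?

From constraint 6: a4 ≤ 6. From constraint 9: a5 ≤ 3. Hence a4 + a5 ≤ 9. But constraint 18 requires a4 + a5 = 11, and 11 > 9. Contradiction.

Unsatisfiable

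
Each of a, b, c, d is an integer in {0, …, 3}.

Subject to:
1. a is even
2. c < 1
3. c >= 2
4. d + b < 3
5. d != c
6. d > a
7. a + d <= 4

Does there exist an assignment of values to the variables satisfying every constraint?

Unsatisfiable

From constraint 3: c ≥ 2. From constraint 2: c ≤ 0. But 0 < 2, so no value of c works.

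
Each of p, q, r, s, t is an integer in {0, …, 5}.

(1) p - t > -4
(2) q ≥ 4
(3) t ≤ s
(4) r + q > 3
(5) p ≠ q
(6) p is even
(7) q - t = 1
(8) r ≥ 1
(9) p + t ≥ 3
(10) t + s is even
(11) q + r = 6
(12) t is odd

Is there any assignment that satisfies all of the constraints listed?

Satisfiable

Take p = 2, q = 4, r = 2, s = 5, t = 3. Then constraint 1: p - t = -1; constraint 4: r + q = 6; constraint 7: q - t = 1, and every other listed constraint is also met.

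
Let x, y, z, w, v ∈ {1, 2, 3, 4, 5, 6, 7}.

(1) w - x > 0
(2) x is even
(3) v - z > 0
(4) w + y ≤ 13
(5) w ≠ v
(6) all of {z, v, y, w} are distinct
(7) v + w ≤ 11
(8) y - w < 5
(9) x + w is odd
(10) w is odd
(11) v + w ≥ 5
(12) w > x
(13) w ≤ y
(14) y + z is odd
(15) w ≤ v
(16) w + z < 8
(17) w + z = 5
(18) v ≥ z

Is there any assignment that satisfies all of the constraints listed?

Satisfiable

Setting (x, y, z, w, v) = (2, 7, 2, 3, 5) satisfies everything: constraint 1: w - x = 1; constraint 3: v - z = 3, and the others follow.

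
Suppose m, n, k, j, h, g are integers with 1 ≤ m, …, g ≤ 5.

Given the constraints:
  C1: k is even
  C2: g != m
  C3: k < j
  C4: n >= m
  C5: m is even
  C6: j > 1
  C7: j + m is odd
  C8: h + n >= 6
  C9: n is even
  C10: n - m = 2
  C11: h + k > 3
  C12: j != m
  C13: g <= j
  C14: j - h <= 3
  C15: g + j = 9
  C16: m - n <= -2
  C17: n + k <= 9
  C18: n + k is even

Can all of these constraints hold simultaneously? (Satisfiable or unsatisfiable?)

Satisfiable

Take m = 2, n = 4, k = 2, j = 5, h = 4, g = 4. Then constraint 8: h + n = 8; constraint 10: n - m = 2, and every other listed constraint is also met.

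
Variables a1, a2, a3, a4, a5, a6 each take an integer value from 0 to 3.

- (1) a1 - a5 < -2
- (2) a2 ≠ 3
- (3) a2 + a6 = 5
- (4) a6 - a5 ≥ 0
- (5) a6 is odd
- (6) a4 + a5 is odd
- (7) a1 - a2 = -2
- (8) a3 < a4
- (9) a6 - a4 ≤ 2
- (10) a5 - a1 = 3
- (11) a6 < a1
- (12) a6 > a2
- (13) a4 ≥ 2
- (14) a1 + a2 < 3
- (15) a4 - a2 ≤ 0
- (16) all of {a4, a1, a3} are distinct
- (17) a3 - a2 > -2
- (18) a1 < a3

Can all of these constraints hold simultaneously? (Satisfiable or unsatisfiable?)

Constraints 8, 11, 12, 15, and 18 give a2 < a6, a6 < a1, a1 < a3, a3 < a4, a4 ≤ a2. Chaining: a2 < a6 < a1 < a3 < a4 ≤ a2, which forces a2 < a2 — impossible.

Unsatisfiable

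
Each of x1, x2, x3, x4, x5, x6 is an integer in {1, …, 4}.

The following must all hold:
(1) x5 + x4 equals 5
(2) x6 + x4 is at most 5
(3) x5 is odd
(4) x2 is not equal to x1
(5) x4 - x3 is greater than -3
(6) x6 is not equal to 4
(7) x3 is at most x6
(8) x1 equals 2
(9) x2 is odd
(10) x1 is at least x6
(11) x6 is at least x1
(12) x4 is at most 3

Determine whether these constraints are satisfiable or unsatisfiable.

Satisfiable

Take x1 = 2, x2 = 1, x3 = 2, x4 = 2, x5 = 3, x6 = 2. Then constraint 1: x5 + x4 = 5; constraint 2: x6 + x4 = 4, and every other listed constraint is also met.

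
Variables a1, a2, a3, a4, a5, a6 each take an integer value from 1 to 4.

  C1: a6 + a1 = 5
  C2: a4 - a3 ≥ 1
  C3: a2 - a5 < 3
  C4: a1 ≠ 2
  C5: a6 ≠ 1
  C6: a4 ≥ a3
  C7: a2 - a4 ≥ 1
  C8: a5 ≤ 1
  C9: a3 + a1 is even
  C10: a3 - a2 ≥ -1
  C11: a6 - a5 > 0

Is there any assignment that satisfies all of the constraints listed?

Constraints 2, 7, and 10 give a4 − a3 ≥ 1, a3 − a2 ≥ -1, a2 − a4 ≥ 1.
Adding all 3 inequalities: the left sides telescope to 0, and the right sides sum to 1 + (-1) + 1 = 1. So 0 ≥ 1, which is false.

Unsatisfiable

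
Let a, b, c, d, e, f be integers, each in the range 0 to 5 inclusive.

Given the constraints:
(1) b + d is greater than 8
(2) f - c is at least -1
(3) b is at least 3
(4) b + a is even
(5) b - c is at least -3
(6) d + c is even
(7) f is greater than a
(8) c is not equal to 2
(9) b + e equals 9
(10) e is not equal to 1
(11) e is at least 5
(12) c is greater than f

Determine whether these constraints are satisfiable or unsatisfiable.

Take a = 2, b = 4, c = 5, d = 5, e = 5, f = 4. Then constraint 1: b + d = 9; constraint 2: f - c = -1, and every other listed constraint is also met.

Satisfiable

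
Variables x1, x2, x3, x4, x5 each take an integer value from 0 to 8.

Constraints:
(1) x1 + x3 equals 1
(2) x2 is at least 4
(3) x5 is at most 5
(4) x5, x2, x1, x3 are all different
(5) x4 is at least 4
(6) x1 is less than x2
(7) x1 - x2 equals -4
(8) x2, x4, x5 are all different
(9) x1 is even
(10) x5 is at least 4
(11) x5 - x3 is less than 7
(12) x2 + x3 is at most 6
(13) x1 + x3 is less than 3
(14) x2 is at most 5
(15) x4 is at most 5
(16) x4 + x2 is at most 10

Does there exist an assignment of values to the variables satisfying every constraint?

Constraints 2, 3, 5, 10, 14, and 15 confine each of x2, x4, x5 to the 2 values {4, 5}.
Constraint 8 requires all 3 of them to be distinct, but only 2 values are available — impossible by the pigeonhole principle.

Unsatisfiable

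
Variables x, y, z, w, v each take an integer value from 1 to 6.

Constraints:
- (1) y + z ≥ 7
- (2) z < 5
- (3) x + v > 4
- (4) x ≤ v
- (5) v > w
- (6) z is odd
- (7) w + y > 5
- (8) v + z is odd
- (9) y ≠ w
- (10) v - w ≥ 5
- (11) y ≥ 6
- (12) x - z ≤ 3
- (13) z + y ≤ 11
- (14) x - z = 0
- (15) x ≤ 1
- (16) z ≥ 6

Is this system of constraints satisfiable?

Unsatisfiable

From constraint 16: z ≥ 6. From constraint 11: y ≥ 6. Hence z + y ≥ 12. But constraint 13 requires z + y ≤ 11, and 11 < 12. Contradiction.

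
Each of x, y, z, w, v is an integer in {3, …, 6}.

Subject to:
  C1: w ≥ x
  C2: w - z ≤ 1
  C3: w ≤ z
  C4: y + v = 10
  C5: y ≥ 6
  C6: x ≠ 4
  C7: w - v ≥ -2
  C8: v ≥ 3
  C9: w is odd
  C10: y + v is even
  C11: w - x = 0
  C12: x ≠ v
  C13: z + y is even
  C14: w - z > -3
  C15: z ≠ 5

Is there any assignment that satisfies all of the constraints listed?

Setting (x, y, z, w, v) = (5, 6, 6, 5, 4) satisfies everything: constraint 2: w - z = -1; constraint 4: y + v = 10, and the others follow.

Satisfiable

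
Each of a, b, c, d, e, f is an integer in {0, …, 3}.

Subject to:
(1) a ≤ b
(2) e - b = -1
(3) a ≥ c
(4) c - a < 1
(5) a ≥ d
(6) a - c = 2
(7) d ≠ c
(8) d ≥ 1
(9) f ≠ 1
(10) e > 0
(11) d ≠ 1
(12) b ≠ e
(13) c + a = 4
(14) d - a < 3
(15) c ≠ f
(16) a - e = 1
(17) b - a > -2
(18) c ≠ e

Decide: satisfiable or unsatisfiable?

Satisfiable

Take a = 3, b = 3, c = 1, d = 3, e = 2, f = 3. Then constraint 2: e - b = -1; constraint 4: c - a = -2, and every other listed constraint is also met.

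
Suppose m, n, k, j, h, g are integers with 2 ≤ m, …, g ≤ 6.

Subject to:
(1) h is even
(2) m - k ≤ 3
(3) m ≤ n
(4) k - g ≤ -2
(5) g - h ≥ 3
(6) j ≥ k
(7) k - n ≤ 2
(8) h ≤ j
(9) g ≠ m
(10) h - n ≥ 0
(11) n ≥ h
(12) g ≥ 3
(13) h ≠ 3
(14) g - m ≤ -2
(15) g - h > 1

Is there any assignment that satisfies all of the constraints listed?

Constraints 2, 4, and 14 give k − m ≥ -3, m − g ≥ 2, g − k ≥ 2.
Adding all 3 inequalities: the left sides telescope to 0, and the right sides sum to (-3) + 2 + 2 = 1. So 0 ≥ 1, which is false.

Unsatisfiable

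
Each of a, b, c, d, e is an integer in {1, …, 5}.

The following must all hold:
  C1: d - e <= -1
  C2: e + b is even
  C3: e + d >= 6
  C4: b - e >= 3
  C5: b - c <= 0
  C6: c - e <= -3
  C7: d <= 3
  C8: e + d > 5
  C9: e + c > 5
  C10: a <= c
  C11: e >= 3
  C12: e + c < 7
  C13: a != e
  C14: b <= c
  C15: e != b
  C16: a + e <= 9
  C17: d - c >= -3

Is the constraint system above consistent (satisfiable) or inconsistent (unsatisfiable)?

Unsatisfiable

Constraints 1, 4, 5, and 17 give d − c ≥ -3, c − b ≥ 0, b − e ≥ 3, e − d ≥ 1.
Adding all 4 inequalities: the left sides telescope to 0, and the right sides sum to (-3) + 0 + 3 + 1 = 1. So 0 ≥ 1, which is false.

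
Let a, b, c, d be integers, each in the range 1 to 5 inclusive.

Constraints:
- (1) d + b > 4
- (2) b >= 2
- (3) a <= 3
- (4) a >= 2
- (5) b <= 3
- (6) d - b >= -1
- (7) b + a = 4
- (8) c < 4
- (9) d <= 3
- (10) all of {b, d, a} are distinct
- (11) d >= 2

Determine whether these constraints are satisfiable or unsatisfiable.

Constraints 2, 3, 4, 5, 9, and 11 confine each of b, d, a to the 2 values {2, 3}.
Constraint 10 requires all 3 of them to be distinct, but only 2 values are available — impossible by the pigeonhole principle.

Unsatisfiable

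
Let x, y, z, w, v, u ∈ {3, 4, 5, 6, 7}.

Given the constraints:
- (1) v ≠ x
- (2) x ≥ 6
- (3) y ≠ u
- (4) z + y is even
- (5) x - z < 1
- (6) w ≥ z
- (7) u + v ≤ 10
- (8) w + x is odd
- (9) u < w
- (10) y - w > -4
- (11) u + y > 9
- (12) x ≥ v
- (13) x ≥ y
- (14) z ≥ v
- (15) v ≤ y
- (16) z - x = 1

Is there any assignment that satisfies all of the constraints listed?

Take x = 6, y = 5, z = 7, w = 7, v = 3, u = 6. Then constraint 5: x - z = -1; constraint 7: u + v = 9, and every other listed constraint is also met.

Satisfiable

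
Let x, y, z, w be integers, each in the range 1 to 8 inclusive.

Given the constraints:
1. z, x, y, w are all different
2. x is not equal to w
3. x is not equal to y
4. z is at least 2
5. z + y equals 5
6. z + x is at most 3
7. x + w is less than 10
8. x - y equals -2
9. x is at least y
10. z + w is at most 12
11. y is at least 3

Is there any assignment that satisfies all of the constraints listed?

Unsatisfiable

From constraint 4: z ≥ 2. From constraints 9 and 11: x ≥ y ≥ 3. Hence z + x ≥ 5. But constraint 6 requires z + x ≤ 3, and 3 < 5. Contradiction.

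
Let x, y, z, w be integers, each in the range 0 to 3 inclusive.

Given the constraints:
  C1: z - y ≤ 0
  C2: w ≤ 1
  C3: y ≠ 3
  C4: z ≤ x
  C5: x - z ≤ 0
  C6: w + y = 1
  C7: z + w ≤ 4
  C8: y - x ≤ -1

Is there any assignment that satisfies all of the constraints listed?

Constraints 1, 5, and 8 give y − z ≥ 0, z − x ≥ 0, x − y ≥ 1.
Adding all 3 inequalities: the left sides telescope to 0, and the right sides sum to 0 + 0 + 1 = 1. So 0 ≥ 1, which is false.

Unsatisfiable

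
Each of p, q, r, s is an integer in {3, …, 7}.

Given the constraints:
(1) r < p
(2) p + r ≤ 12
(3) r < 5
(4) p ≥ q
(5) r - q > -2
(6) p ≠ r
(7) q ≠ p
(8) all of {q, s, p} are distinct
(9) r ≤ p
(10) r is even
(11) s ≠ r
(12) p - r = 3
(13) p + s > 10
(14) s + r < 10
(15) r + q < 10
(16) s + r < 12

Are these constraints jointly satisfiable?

Satisfiable

Try p = 7, q = 4, r = 4, s = 5.
Check constraint 2: p + r = 11; constraint 5: r - q = 0. The remaining constraints are straightforward to verify.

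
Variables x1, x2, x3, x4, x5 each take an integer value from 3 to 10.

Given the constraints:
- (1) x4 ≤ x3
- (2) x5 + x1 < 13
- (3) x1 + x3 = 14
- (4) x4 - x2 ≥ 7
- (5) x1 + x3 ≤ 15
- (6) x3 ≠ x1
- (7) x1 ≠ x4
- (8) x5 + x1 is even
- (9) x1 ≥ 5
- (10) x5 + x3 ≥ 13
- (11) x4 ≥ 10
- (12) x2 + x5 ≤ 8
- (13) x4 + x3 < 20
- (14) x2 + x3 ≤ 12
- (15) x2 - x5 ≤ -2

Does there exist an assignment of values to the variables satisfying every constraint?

From constraint 9: x1 ≥ 5. From constraints 1 and 11: x3 ≥ x4 ≥ 10. Hence x1 + x3 ≥ 15. But constraint 3 requires x1 + x3 = 14, and 14 < 15. Contradiction.

Unsatisfiable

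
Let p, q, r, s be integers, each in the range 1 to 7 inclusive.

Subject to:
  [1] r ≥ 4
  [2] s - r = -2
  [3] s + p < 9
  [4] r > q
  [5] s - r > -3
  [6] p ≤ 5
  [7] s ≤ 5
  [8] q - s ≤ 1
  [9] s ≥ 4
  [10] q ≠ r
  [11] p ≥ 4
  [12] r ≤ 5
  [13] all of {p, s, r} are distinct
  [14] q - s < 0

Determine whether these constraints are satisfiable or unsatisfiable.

Unsatisfiable

Constraints 1, 6, 7, 9, 11, and 12 confine each of p, s, r to the 2 values {4, 5}.
Constraint 13 requires all 3 of them to be distinct, but only 2 values are available — impossible by the pigeonhole principle.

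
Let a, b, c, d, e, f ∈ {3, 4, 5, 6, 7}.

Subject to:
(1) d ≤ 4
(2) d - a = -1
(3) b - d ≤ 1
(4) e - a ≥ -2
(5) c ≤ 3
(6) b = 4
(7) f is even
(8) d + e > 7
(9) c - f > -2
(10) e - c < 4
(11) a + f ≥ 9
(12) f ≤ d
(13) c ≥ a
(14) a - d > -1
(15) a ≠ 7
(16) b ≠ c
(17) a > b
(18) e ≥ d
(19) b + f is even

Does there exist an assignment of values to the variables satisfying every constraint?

Unsatisfiable

From constraints 5 and 13: a ≤ c ≤ 3. From constraints 1 and 12: f ≤ d ≤ 4. Hence a + f ≤ 7. But constraint 11 requires a + f ≥ 9, and 9 > 7. Contradiction.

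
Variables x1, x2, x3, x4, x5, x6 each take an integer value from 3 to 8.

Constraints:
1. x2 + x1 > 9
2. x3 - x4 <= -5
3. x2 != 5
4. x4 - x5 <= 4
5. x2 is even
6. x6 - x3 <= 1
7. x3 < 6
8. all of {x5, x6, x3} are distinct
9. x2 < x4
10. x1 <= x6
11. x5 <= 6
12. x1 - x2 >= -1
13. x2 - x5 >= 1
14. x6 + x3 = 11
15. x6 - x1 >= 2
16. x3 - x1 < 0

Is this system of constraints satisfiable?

Constraints 2, 4, 6, 12, 13, and 15 give x3 − x6 ≥ -1, x6 − x1 ≥ 2, x1 − x2 ≥ -1, x2 − x5 ≥ 1, x5 − x4 ≥ -4, x4 − x3 ≥ 5.
Adding all 6 inequalities: the left sides telescope to 0, and the right sides sum to (-1) + 2 + (-1) + 1 + (-4) + 5 = 2. So 0 ≥ 2, which is false.

Unsatisfiable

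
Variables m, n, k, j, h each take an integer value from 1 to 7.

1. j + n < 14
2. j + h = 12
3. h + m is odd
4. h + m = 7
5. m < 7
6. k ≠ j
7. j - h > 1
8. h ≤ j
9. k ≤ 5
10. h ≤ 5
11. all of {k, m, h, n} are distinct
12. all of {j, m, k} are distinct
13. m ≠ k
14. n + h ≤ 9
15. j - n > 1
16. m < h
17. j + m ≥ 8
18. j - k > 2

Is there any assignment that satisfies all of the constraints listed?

Try m = 2, n = 4, k = 3, j = 7, h = 5.
Check constraint 1: j + n = 11; constraint 2: j + h = 12; constraint 4: h + m = 7. The remaining constraints are straightforward to verify.

Satisfiable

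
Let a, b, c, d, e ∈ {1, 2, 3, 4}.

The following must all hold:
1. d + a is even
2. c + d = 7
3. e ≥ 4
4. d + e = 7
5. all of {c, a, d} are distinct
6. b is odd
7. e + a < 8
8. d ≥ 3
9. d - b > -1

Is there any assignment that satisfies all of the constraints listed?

One satisfying assignment is a = 1, b = 3, c = 4, d = 3, e = 4.
For the less obvious constraints — constraint 2: c + d = 7; constraint 4: d + e = 7 — and the others hold by inspection.

Satisfiable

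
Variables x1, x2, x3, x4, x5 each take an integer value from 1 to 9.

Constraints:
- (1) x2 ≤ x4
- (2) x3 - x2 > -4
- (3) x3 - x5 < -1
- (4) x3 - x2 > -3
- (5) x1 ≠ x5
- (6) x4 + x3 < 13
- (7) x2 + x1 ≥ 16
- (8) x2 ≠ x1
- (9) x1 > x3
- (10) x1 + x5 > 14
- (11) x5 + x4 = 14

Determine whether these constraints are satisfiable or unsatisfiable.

Try x1 = 9, x2 = 7, x3 = 5, x4 = 7, x5 = 7.
Check constraint 2: x3 - x2 = -2; constraint 3: x3 - x5 = -2; constraint 4: x3 - x2 = -2. The remaining constraints are straightforward to verify.

Satisfiable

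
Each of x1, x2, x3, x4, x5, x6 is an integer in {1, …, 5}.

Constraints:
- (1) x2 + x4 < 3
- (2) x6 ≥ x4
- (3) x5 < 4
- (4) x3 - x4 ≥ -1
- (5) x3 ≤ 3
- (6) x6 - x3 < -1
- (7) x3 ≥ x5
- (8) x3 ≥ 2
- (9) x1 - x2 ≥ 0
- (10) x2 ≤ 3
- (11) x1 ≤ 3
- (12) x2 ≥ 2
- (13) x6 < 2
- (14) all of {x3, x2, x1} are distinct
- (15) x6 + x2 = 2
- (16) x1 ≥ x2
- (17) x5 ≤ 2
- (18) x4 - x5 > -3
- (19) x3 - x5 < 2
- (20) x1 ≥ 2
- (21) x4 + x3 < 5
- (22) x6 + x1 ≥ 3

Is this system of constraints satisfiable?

Unsatisfiable

Constraints 5, 8, 10, 11, 12, and 20 confine each of x3, x2, x1 to the 2 values {2, 3}.
Constraint 14 requires all 3 of them to be distinct, but only 2 values are available — impossible by the pigeonhole principle.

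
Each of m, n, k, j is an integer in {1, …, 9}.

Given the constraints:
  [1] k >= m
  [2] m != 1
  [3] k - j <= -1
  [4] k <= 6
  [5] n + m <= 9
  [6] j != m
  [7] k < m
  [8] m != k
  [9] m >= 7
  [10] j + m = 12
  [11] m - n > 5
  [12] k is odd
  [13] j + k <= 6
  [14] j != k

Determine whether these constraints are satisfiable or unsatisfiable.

From constraints 1 and 9: k ≥ m and m ≥ 7, so k ≥ 7. From constraint 4: k ≤ 6. But 6 < 7, so no value of k works.

Unsatisfiable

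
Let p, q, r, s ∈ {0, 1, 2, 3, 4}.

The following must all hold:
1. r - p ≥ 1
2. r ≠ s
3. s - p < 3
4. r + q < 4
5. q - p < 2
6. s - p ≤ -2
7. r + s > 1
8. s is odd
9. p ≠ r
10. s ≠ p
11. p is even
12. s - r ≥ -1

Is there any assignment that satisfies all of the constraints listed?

Constraints 1, 6, and 12 give p − s ≥ 2, s − r ≥ -1, r − p ≥ 1.
Adding all 3 inequalities: the left sides telescope to 0, and the right sides sum to 2 + (-1) + 1 = 2. So 0 ≥ 2, which is false.

Unsatisfiable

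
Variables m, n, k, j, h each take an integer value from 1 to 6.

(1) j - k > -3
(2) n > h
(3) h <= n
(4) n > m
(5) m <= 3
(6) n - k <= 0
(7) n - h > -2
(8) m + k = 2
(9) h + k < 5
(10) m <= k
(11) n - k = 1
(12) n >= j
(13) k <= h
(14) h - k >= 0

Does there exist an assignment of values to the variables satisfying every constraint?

Constraints 2, 6, and 13 give n ≤ k, k ≤ h, h < n. Chaining: n ≤ k ≤ h < n, which forces n < n — impossible.

Unsatisfiable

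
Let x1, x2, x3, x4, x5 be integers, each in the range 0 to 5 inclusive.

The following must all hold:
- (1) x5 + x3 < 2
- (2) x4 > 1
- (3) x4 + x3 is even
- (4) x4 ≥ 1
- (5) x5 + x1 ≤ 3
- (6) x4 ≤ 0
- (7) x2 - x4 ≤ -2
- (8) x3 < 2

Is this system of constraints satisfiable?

From constraint 2: x4 ≥ 2. From constraint 6: x4 ≤ 0. But 0 < 2, so no value of x4 works.

Unsatisfiable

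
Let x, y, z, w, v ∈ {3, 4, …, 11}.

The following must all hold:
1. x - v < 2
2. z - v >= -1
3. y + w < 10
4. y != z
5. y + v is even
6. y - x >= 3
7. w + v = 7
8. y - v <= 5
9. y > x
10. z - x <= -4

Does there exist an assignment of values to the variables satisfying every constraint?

Constraints 2, 6, 8, and 10 give y − x ≥ 3, x − z ≥ 4, z − v ≥ -1, v − y ≥ -5.
Adding all 4 inequalities: the left sides telescope to 0, and the right sides sum to 3 + 4 + (-1) + (-5) = 1. So 0 ≥ 1, which is false.

Unsatisfiable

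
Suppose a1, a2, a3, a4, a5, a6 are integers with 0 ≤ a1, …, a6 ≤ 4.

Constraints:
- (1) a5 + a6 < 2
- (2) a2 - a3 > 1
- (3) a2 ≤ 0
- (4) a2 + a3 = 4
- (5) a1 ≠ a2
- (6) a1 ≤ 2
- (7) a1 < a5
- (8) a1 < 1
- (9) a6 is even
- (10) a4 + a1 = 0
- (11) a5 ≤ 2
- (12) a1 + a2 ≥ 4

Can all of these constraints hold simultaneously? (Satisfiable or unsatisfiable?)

Unsatisfiable

From constraint 6: a1 ≤ 2. From constraint 3: a2 ≤ 0. Hence a1 + a2 ≤ 2. But constraint 12 requires a1 + a2 ≥ 4, and 4 > 2. Contradiction.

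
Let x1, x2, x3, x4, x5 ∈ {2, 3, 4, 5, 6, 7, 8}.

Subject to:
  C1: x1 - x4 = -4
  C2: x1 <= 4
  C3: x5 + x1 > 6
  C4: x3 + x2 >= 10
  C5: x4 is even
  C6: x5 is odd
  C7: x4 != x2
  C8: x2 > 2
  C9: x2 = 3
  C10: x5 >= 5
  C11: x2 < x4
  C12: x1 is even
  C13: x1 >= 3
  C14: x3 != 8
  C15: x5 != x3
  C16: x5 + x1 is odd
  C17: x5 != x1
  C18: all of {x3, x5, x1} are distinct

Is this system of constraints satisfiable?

Satisfiable

Setting (x1, x2, x3, x4, x5) = (4, 3, 7, 8, 5) satisfies everything: constraint 1: x1 - x4 = -4; constraint 3: x5 + x1 = 9; constraint 4: x3 + x2 = 10, and the others follow.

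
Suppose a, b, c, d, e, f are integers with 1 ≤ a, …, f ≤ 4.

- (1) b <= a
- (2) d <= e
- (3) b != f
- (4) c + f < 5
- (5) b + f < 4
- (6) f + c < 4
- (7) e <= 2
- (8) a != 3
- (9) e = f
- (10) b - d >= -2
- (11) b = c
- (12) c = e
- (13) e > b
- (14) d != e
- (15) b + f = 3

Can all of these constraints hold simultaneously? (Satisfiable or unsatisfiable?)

From constraints 9, 11, and 12, b = c = e = f, so b = f. But constraint 3 says b ≠ f. Contradiction.

Unsatisfiable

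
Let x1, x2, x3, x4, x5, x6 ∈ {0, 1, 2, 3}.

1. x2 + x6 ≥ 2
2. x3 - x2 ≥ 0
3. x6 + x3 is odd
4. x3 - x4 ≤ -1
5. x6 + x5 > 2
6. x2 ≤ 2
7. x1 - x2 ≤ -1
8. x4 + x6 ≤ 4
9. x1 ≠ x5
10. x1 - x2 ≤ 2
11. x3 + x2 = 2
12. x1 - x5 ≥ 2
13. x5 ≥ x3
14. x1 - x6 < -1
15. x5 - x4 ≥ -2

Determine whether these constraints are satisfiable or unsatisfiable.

Constraints 2, 4, 7, 12, and 15 give x5 − x4 ≥ -2, x4 − x3 ≥ 1, x3 − x2 ≥ 0, x2 − x1 ≥ 1, x1 − x5 ≥ 2.
Adding all 5 inequalities: the left sides telescope to 0, and the right sides sum to (-2) + 1 + 0 + 1 + 2 = 2. So 0 ≥ 2, which is false.

Unsatisfiable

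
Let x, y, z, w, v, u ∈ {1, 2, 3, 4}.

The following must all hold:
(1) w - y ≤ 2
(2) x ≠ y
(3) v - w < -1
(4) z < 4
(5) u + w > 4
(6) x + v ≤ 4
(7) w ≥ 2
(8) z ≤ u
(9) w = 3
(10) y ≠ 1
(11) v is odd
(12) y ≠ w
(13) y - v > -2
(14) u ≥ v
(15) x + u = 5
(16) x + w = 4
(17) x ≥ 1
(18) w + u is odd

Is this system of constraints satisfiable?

The assignment x = 1, y = 2, z = 1, w = 3, v = 1, u = 4 works:
  constraint 1 holds since w - y = 1.
  constraint 3 holds since v - w = -2.
  constraint 5 holds since u + w = 7.
The rest check out directly.

Satisfiable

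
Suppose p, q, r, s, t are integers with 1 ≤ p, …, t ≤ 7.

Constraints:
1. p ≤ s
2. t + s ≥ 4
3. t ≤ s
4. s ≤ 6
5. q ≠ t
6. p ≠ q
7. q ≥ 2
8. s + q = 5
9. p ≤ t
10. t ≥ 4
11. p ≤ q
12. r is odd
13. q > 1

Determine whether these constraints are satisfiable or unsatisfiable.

From constraints 3 and 10: s ≥ t ≥ 4. From constraint 7: q ≥ 2. Hence s + q ≥ 6. But constraint 8 requires s + q = 5, and 5 < 6. Contradiction.

Unsatisfiable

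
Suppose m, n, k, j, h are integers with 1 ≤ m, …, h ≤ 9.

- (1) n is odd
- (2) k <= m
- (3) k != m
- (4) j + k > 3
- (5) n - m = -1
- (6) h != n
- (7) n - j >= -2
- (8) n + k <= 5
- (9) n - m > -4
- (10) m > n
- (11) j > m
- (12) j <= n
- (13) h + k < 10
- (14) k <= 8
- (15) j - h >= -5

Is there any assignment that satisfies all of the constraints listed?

Constraints 10, 11, and 12 give n < m, m < j, j ≤ n. Chaining: n < m < j ≤ n, which forces n < n — impossible.

Unsatisfiable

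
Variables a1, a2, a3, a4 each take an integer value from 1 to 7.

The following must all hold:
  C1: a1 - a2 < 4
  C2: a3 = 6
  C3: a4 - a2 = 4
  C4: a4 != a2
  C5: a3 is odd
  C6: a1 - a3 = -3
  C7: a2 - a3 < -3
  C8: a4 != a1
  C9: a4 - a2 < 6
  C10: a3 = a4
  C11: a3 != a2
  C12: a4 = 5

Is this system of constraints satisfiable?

Unsatisfiable

Constraint 2 fixes a3 = 6 and constraint 12 fixes a4 = 5, but constraint 10 requires a3 = a4. Since 6 ≠ 5, contradiction.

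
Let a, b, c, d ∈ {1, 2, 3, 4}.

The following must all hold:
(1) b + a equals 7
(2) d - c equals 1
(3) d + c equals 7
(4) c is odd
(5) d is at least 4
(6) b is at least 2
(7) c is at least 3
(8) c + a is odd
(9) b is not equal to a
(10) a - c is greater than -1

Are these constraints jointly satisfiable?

Satisfiable

The assignment a = 4, b = 3, c = 3, d = 4 works:
  constraint 1 holds since b + a = 7.
  constraint 2 holds since d - c = 1.
  constraint 3 holds since d + c = 7.
The rest check out directly.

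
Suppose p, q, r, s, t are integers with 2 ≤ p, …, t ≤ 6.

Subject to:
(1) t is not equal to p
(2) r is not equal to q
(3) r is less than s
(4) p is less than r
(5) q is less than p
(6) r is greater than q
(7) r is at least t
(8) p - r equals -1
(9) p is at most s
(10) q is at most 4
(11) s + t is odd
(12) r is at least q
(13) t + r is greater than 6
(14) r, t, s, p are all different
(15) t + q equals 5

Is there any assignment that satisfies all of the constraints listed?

Satisfiable

Try p = 4, q = 2, r = 5, s = 6, t = 3.
Check constraint 8: p - r = -1; constraint 13: t + r = 8; constraint 15: t + q = 5. The remaining constraints are straightforward to verify.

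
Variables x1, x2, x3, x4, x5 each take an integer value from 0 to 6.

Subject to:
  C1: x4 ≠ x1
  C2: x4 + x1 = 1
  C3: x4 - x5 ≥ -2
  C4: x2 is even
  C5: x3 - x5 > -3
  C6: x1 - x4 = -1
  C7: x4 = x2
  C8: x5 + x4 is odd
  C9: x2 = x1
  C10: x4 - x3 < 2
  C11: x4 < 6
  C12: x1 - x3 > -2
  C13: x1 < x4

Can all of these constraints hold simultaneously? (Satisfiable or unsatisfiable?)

From constraints 7 and 9, x4 = x2 = x1, so x4 = x1. But constraint 1 says x4 ≠ x1. Contradiction.

Unsatisfiable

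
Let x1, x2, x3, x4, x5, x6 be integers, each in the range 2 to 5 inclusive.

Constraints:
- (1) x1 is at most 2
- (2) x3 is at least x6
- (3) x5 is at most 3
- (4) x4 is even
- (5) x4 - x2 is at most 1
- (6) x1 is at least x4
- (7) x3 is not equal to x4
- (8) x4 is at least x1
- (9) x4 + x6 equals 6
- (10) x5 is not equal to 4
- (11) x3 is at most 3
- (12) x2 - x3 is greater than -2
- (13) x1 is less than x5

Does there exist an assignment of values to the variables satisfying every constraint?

Unsatisfiable

From constraints 1 and 6: x4 ≤ x1 ≤ 2. From constraints 2 and 11: x6 ≤ x3 ≤ 3. Hence x4 + x6 ≤ 5. But constraint 9 requires x4 + x6 = 6, and 6 > 5. Contradiction.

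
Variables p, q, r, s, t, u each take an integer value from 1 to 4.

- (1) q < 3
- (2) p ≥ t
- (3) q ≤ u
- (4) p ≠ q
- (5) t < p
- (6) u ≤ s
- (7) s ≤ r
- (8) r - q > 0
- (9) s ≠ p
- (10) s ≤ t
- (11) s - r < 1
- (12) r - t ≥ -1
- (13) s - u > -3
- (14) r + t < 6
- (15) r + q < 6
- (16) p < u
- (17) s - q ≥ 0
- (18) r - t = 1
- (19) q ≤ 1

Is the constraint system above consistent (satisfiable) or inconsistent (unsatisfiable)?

Unsatisfiable

Constraints 5, 6, 10, and 16 give p < u, u ≤ s, s ≤ t, t < p. Chaining: p < u ≤ s ≤ t < p, which forces p < p — impossible.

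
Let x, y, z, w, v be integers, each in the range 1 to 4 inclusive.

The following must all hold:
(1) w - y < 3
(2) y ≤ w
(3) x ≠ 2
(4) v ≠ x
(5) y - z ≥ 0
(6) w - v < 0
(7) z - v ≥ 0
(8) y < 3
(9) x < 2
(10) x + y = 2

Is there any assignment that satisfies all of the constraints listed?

Unsatisfiable

Constraints 2, 5, 6, and 7 give z ≤ y, y ≤ w, w < v, v ≤ z. Chaining: z ≤ y ≤ w < v ≤ z, which forces z < z — impossible.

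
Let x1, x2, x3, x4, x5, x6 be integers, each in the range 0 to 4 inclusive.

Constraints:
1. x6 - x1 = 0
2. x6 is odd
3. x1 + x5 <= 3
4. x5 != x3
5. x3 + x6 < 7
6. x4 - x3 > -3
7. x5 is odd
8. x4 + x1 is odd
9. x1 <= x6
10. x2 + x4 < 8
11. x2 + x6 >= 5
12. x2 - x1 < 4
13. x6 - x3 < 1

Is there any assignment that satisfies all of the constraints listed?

Satisfiable

Setting (x1, x2, x3, x4, x5, x6) = (1, 4, 3, 2, 1, 1) satisfies everything: constraint 1: x6 - x1 = 0; constraint 3: x1 + x5 = 2, and the others follow.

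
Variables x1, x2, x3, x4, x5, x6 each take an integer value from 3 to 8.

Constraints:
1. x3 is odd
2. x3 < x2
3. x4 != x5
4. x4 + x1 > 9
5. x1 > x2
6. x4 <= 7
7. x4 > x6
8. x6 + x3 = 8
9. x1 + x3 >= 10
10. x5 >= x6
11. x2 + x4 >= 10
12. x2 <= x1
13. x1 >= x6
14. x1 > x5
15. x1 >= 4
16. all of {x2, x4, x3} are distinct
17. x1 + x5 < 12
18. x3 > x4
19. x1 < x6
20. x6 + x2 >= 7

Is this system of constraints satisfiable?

Unsatisfiable

Constraints 2, 5, 7, 18, and 19 give x1 < x6, x6 < x4, x4 < x3, x3 < x2, x2 < x1. Chaining: x1 < x6 < x4 < x3 < x2 < x1, which forces x1 < x1 — impossible.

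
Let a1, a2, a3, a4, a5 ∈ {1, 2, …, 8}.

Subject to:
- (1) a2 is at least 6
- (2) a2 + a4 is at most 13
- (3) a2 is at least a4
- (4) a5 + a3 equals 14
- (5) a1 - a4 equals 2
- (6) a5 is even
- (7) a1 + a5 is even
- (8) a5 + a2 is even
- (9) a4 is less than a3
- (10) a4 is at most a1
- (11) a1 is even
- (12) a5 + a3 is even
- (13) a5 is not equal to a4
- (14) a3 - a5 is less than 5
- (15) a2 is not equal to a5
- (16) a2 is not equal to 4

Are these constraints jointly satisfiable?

One satisfying assignment is a1 = 6, a2 = 8, a3 = 8, a4 = 4, a5 = 6.
For the less obvious constraints — constraint 2: a2 + a4 = 12; constraint 4: a5 + a3 = 14; constraint 5: a1 - a4 = 2 — and the others hold by inspection.

Satisfiable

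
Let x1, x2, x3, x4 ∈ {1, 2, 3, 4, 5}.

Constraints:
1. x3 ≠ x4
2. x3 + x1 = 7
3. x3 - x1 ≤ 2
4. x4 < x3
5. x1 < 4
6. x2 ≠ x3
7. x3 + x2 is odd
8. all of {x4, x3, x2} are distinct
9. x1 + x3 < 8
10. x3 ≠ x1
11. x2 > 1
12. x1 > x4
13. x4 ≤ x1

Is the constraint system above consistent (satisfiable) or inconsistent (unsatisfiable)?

Take x1 = 3, x2 = 3, x3 = 4, x4 = 2. Then constraint 2: x3 + x1 = 7; constraint 3: x3 - x1 = 1; constraint 9: x1 + x3 = 7, and every other listed constraint is also met.

Satisfiable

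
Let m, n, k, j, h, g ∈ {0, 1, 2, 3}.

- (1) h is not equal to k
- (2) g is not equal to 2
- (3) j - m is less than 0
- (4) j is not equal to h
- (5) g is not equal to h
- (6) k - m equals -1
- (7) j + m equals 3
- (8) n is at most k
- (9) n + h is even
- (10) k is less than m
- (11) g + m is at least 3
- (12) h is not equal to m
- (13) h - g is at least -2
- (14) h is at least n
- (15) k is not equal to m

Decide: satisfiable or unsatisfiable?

Try m = 3, n = 1, k = 2, j = 0, h = 1, g = 3.
Check constraint 3: j - m = -3; constraint 6: k - m = -1; constraint 7: j + m = 3. The remaining constraints are straightforward to verify.

Satisfiable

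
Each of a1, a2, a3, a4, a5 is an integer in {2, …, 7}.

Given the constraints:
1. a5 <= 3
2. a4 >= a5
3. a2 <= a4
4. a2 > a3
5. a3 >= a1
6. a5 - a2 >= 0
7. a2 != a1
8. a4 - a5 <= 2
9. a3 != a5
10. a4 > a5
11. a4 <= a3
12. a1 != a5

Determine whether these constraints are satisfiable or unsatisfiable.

Constraints 2, 4, 6, and 11 give a5 ≤ a4, a4 ≤ a3, a3 < a2, a2 ≤ a5. Chaining: a5 ≤ a4 ≤ a3 < a2 ≤ a5, which forces a5 < a5 — impossible.

Unsatisfiable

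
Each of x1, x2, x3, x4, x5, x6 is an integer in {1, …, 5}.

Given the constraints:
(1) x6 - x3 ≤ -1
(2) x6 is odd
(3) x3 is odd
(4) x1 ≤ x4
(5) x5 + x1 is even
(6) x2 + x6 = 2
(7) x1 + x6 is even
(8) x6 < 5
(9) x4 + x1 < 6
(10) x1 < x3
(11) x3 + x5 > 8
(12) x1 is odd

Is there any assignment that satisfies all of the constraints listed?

Satisfiable

Take x1 = 1, x2 = 1, x3 = 5, x4 = 3, x5 = 5, x6 = 1. Then constraint 1: x6 - x3 = -4; constraint 6: x2 + x6 = 2; constraint 9: x4 + x1 = 4, and every other listed constraint is also met.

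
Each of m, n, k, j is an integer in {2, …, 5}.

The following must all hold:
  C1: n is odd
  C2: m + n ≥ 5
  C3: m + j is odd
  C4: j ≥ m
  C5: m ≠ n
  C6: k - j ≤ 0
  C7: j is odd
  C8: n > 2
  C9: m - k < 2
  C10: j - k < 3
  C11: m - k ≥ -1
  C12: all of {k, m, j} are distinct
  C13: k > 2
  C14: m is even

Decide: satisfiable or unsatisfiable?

Try m = 2, n = 5, k = 3, j = 5.
Check constraint 2: m + n = 7; constraint 6: k - j = -2. The remaining constraints are straightforward to verify.

Satisfiable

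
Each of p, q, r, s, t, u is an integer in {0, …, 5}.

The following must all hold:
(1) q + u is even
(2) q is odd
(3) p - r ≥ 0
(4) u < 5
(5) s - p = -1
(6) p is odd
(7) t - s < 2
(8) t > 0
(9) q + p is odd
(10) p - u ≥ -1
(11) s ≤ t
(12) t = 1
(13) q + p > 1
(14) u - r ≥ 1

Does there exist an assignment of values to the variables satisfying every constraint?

Unsatisfiable

Constraint 2 makes q odd and constraint 6 makes p odd, so q + p must be even. Constraint 9 says q + p is odd — contradiction.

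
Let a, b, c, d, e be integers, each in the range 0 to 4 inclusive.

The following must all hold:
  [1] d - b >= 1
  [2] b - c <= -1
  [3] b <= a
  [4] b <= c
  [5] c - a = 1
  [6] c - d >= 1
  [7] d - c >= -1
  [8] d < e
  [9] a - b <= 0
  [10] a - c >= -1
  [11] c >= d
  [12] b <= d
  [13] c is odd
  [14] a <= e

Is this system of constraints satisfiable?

Unsatisfiable

Constraints 1, 6, 9, and 10 give d − b ≥ 1, b − a ≥ 0, a − c ≥ -1, c − d ≥ 1.
Adding all 4 inequalities: the left sides telescope to 0, and the right sides sum to 1 + 0 + (-1) + 1 = 1. So 0 ≥ 1, which is false.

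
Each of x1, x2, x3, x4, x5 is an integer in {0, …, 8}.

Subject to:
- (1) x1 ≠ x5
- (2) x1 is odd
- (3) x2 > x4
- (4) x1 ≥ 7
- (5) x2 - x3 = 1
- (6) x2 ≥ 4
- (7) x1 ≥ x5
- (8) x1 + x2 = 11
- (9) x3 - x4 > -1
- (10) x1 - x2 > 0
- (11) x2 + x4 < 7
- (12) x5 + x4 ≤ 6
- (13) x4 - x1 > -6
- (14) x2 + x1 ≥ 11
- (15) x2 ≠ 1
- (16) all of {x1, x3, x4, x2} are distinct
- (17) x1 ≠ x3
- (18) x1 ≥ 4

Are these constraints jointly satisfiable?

Try x1 = 7, x2 = 4, x3 = 3, x4 = 2, x5 = 3.
Check constraint 5: x2 - x3 = 1; constraint 8: x1 + x2 = 11; constraint 9: x3 - x4 = 1. The remaining constraints are straightforward to verify.

Satisfiable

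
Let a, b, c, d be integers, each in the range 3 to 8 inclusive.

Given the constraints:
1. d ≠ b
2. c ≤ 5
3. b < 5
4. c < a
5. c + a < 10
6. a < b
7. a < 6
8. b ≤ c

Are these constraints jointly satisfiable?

Unsatisfiable

Constraints 4, 6, and 8 give b ≤ c, c < a, a < b. Chaining: b ≤ c < a < b, which forces b < b — impossible.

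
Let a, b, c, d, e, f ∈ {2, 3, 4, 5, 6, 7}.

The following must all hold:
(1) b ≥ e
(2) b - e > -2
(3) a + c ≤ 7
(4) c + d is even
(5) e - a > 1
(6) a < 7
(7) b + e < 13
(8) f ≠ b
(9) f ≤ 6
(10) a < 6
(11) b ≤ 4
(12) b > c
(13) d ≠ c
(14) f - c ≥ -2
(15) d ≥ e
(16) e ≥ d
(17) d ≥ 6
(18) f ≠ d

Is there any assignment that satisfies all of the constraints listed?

Unsatisfiable

From constraints 16 and 17: e ≥ d and d ≥ 6, so e ≥ 6. From constraints 1 and 11: e ≤ b and b ≤ 4, so e ≤ 4. But 4 < 6, so no value of e works.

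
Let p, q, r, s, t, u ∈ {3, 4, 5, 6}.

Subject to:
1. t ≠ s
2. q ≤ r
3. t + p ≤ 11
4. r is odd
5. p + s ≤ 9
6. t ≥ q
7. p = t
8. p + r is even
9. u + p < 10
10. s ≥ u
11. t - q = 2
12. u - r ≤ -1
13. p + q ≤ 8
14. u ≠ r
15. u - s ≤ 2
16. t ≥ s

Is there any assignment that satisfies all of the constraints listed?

Take p = 5, q = 3, r = 5, s = 3, t = 5, u = 3. Then constraint 3: t + p = 10; constraint 5: p + s = 8; constraint 9: u + p = 8, and every other listed constraint is also met.

Satisfiable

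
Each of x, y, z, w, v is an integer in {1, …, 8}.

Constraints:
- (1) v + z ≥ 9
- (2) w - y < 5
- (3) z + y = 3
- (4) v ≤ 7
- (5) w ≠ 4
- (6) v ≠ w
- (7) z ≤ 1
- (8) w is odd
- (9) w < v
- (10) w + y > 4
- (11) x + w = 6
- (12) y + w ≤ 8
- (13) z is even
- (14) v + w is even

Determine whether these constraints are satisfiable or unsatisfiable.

From constraint 4: v ≤ 7. From constraint 7: z ≤ 1. Hence v + z ≤ 8. But constraint 1 requires v + z ≥ 9, and 9 > 8. Contradiction.

Unsatisfiable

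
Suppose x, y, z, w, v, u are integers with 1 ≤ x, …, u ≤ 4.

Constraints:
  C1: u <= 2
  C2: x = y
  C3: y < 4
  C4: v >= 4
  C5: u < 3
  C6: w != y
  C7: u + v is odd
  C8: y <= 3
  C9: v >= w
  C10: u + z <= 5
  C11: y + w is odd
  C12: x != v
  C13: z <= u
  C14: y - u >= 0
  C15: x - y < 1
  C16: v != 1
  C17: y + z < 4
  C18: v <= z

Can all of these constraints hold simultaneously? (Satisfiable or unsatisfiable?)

Unsatisfiable

From constraints 4 and 18: z ≥ v and v ≥ 4, so z ≥ 4. From constraints 1 and 13: z ≤ u and u ≤ 2, so z ≤ 2. But 2 < 4, so no value of z works.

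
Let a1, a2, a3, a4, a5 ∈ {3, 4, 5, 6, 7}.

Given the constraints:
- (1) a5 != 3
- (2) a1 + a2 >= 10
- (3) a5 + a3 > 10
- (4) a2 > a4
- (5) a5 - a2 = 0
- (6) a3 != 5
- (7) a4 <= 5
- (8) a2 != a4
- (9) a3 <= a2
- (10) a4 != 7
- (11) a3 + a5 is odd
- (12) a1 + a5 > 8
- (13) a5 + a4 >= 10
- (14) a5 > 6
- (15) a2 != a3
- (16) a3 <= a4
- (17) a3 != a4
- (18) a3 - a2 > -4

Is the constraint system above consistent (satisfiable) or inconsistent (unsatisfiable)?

Satisfiable

Take a1 = 4, a2 = 7, a3 = 4, a4 = 5, a5 = 7. Then constraint 2: a1 + a2 = 11; constraint 3: a5 + a3 = 11; constraint 5: a5 - a2 = 0, and every other listed constraint is also met.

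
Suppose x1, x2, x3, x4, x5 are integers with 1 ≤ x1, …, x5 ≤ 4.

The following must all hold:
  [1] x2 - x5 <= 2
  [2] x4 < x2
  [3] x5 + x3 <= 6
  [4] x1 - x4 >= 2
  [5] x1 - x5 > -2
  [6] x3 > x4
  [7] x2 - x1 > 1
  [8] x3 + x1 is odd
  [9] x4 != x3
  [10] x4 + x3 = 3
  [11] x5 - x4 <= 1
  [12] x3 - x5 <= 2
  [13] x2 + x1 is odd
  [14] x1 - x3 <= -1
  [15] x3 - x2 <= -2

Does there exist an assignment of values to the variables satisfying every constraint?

Constraints 1, 4, 11, 14, and 15 give x5 − x2 ≥ -2, x2 − x3 ≥ 2, x3 − x1 ≥ 1, x1 − x4 ≥ 2, x4 − x5 ≥ -1.
Adding all 5 inequalities: the left sides telescope to 0, and the right sides sum to (-2) + 2 + 1 + 2 + (-1) = 2. So 0 ≥ 2, which is false.

Unsatisfiable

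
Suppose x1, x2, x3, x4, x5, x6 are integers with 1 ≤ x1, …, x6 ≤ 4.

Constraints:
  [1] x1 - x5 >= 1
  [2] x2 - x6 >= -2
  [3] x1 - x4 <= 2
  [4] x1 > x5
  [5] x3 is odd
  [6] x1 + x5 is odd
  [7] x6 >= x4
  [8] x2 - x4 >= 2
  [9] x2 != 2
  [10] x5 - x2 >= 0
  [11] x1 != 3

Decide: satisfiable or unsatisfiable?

Unsatisfiable

Constraints 1, 3, 8, and 10 give x2 − x4 ≥ 2, x4 − x1 ≥ -2, x1 − x5 ≥ 1, x5 − x2 ≥ 0.
Adding all 4 inequalities: the left sides telescope to 0, and the right sides sum to 2 + (-2) + 1 + 0 = 1. So 0 ≥ 1, which is false.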